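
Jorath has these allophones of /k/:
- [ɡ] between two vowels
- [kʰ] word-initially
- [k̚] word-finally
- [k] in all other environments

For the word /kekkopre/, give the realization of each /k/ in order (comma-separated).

[kʰ], [k], [k]

Occurrence 1 (position 1): word-initially → [kʰ].
Occurrence 2 (position 3): no conditioning environment matches → elsewhere allophone [k].
Occurrence 3 (position 4): no conditioning environment matches → elsewhere allophone [k].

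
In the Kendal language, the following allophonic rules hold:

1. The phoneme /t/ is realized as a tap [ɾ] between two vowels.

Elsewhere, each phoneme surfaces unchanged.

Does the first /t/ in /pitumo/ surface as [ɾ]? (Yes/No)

Yes

/t/ (between /i/ and /u/) occurs between two vowels → [ɾ] by rule 1.
The actual realization is [ɾ], which matches [ɾ].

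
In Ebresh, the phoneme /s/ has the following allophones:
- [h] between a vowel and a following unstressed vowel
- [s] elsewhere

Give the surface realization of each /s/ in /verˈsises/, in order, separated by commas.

Occurrence 1 (position 4): no conditioning environment matches → elsewhere allophone [s].
Occurrence 2 (position 6): between a vowel and a following unstressed vowel → [h].
Occurrence 3 (position 8): no conditioning environment matches → elsewhere allophone [s].

[s], [h], [s]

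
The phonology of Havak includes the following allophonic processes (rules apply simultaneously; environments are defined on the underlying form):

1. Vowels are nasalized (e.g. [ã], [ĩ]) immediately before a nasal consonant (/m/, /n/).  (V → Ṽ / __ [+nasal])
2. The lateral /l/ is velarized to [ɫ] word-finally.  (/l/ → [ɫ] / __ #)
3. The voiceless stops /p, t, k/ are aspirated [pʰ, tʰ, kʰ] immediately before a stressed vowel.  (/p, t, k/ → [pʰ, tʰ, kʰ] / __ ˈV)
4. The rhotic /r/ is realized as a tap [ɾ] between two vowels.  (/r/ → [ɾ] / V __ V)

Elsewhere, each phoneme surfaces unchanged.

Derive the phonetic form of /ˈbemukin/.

/b/ (word-initial): no rule targets it → [b].
/e/ — between /b/ and /m/, before a nasal consonant — surfaces as [ẽ] (rule 1).
/m/ (between /e/ and /u/): no rule targets it → [m].
/u/ — between /m/ and /k/; rule 1 does not apply here → [u].
/k/ (between /u/ and /i/): rule 3 targets it, but not immediately before a stressed vowel → unchanged [k].
/i/ (between /k/ and /n/) occurs before a nasal consonant → [ĩ] by rule 1.
/n/ stays [n].

[ˈbẽmukĩn]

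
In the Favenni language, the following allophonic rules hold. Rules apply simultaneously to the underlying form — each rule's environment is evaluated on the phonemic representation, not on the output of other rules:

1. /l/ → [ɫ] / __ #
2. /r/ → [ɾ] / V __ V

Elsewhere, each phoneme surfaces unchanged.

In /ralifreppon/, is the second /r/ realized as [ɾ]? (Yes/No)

No

/r/ — between /f/ and /e/; rule 2 does not apply here → [r].
The actual realization is [r], not [ɾ].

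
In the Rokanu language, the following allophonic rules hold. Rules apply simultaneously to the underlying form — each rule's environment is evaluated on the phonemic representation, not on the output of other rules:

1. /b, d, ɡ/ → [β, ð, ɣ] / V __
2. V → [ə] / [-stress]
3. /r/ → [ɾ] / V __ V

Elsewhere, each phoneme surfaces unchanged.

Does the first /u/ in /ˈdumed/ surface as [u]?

/u/ (between /d/ and /m/): rule 2 targets it, but not in an unstressed syllable → unchanged [u].
The actual realization is [u], which matches [u].

Yes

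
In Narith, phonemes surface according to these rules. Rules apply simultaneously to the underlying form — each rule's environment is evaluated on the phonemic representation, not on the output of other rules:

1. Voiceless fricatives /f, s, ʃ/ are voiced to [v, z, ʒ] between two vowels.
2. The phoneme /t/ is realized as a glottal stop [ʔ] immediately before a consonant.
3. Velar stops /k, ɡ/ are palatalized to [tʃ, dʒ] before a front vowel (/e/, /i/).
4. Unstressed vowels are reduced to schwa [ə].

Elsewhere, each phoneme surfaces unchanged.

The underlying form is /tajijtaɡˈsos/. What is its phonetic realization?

[təjəjtəɡˈsos]

/t/ (word-initial) is in the target of rule 2 but the environment (immediately before a consonant) is not met → [t].
/a/ (between /t/ and /j/) occurs in an unstressed syllable → [ə] by rule 4.
/i/ — between /j/ and /j/, in an unstressed syllable — surfaces as [ə] (rule 4).
/t/ (between /j/ and /a/) is in the target of rule 2 but the environment (immediately before a consonant) is not met → [t].
Rule 4 applies to /a/ (between /t/ and /ɡ/: in an unstressed syllable) → [ə].
/ɡ/ (between /a/ and /s/): rule 3 targets it, but not before a front vowel → unchanged [ɡ].
/s/ (between /ɡ/ and /o/) is in the target of rule 1 but the environment (between two vowels) is not met → [s].
/o/ (between /s/ and /s/): rule 4 targets it, but not in an unstressed syllable → unchanged [o].
/s/ (word-final) is in the target of rule 1 but the environment (between two vowels) is not met → [s].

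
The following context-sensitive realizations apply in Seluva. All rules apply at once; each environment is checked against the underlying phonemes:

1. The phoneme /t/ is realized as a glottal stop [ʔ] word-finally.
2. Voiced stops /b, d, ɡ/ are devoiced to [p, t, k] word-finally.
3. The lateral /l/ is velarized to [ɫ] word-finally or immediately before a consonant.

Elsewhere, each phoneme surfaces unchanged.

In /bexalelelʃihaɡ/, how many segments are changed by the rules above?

2

Segments that undergo a rule: /l/ → [ɫ] (rule 3); /ɡ/ → [k] (rule 2).
All other segments surface unchanged.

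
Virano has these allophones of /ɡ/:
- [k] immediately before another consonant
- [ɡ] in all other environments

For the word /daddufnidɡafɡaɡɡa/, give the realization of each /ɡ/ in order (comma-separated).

Occurrence 1 (position 10): no conditioning environment matches → elsewhere allophone [ɡ].
Occurrence 2 (position 13): no conditioning environment matches → elsewhere allophone [ɡ].
Occurrence 3 (position 15): immediately before another consonant → [k].
Occurrence 4 (position 16): no conditioning environment matches → elsewhere allophone [ɡ].

[ɡ], [ɡ], [k], [ɡ]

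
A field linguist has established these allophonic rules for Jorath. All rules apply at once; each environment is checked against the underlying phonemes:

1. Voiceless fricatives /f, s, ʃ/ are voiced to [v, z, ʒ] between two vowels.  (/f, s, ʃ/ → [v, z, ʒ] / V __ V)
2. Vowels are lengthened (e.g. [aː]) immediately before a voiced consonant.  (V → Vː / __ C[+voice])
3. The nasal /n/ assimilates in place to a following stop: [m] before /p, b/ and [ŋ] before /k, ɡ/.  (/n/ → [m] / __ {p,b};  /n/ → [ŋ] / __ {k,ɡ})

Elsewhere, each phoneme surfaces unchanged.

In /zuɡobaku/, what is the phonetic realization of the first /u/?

/u/ (between /z/ and /ɡ/) occurs before a voiced consonant → [uː] by rule 2.

[uː]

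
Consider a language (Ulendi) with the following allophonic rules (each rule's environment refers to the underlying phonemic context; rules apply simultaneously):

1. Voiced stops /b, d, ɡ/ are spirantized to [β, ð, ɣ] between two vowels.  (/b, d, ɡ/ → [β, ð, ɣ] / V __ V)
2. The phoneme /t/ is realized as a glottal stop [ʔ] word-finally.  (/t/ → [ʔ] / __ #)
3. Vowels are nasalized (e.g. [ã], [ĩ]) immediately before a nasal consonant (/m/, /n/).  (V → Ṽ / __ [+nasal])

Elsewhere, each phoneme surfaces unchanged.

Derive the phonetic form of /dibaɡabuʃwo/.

[diβaɣaβuʃwo]

/d/ (word-initial) is in the target of rule 1 but the environment (between two vowels) is not met → [d].
/i/ (between /d/ and /b/) fails the environment for rule 3, so it stays [i].
Rule 1 applies to /b/ (between /i/ and /a/: between two vowels) → [β].
/a/ (between /b/ and /ɡ/) fails the environment for rule 3, so it stays [a].
/ɡ/ — between /a/ and /a/, between two vowels — surfaces as [ɣ] (rule 1).
/a/ (between /ɡ/ and /b/) is in the target of rule 3 but the environment (before a nasal consonant) is not met → [a].
/b/ meets the environment for rule 1 (between two vowels) → [β].
/u/ (between /b/ and /ʃ/) fails the environment for rule 3, so it stays [u].
/o/ (word-final) fails the environment for rule 3, so it stays [o].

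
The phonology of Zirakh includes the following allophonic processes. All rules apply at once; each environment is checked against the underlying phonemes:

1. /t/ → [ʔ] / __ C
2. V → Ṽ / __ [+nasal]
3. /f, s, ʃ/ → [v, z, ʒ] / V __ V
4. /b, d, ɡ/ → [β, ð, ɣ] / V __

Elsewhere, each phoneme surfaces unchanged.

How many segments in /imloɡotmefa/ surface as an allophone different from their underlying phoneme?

4

Segments that undergo a rule: /i/ → [ĩ] (rule 2); /ɡ/ → [ɣ] (rule 4); /t/ → [ʔ] (rule 1); /f/ → [v] (rule 3).
All other segments surface unchanged.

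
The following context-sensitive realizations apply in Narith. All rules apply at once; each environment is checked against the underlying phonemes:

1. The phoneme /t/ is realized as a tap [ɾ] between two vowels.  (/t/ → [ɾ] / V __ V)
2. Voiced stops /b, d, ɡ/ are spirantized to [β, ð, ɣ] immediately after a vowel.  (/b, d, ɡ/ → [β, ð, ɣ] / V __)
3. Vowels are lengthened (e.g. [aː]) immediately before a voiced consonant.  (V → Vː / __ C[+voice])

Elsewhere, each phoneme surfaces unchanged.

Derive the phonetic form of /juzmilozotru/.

[juːzmiːloːzotru]

/j/ — not in any rule's target class → [j].
/u/ meets the environment for rule 3 (before a voiced consonant) → [uː].
/z/ (between /u/ and /m/): no rule targets it → [z].
/m/ (between /z/ and /i/) is unaffected → [m].
/i/ (between /m/ and /l/) occurs before a voiced consonant → [iː] by rule 3.
/l/ (between /i/ and /o/): no rule targets it → [l].
/o/ — between /l/ and /z/, before a voiced consonant — surfaces as [oː] (rule 3).
/z/ stays [z].
/o/ (between /z/ and /t/) is in the target of rule 3 but the environment (before a voiced consonant) is not met → [o].
/t/ (between /o/ and /r/) is in the target of rule 1 but the environment (between two vowels) is not met → [t].
/r/ (between /t/ and /u/): no rule targets it → [r].
/u/ (word-final): rule 3 targets it, but not before a voiced consonant → unchanged [u].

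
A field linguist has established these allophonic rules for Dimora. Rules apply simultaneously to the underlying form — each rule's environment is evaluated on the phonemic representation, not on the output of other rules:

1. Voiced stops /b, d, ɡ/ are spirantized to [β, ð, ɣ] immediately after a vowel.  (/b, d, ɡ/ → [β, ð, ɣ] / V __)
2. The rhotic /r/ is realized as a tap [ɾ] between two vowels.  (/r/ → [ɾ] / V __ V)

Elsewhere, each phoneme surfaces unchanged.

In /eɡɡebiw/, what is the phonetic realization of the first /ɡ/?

/ɡ/ (between /e/ and /ɡ/): immediately after a vowel, so rule 1 applies → [ɣ].

[ɣ]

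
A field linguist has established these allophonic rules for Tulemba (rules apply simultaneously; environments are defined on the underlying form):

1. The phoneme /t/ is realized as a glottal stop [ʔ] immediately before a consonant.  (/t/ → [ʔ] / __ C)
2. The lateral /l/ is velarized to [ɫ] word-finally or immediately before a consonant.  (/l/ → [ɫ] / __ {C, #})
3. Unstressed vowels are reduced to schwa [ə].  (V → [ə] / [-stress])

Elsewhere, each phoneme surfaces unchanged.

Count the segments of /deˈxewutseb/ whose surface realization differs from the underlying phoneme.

4

Segments that undergo a rule: /e/ → [ə] (rule 3); /u/ → [ə] (rule 3); /t/ → [ʔ] (rule 1); /e/ → [ə] (rule 3).
All other segments surface unchanged.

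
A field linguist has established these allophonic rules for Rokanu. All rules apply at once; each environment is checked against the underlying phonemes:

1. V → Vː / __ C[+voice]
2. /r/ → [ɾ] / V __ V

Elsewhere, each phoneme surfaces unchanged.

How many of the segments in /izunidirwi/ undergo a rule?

4

Segments that undergo a rule: /i/ → [iː] (rule 1); /u/ → [uː] (rule 1); /i/ → [iː] (rule 1); /i/ → [iː] (rule 1).
All other segments surface unchanged.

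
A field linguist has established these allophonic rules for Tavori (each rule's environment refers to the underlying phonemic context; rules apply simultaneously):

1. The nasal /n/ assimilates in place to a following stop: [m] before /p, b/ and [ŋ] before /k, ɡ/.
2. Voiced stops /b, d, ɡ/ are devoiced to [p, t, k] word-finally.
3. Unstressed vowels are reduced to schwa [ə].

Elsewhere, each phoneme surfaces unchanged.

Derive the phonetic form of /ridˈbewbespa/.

[rədˈbewbəspə]

/i/ (between /r/ and /d/) occurs in an unstressed syllable → [ə] by rule 3.
/d/ (between /i/ and /b/) fails the environment for rule 2, so it stays [d].
/b/ — between /d/ and /e/; rule 2 does not apply here → [b].
/e/ — between /b/ and /w/; rule 3 does not apply here → [e].
/b/ (between /w/ and /e/): rule 2 targets it, but not word-finally → unchanged [b].
/e/ (between /b/ and /s/) occurs in an unstressed syllable → [ə] by rule 3.
Rule 3 applies to /a/ (word-final: in an unstressed syllable) → [ə].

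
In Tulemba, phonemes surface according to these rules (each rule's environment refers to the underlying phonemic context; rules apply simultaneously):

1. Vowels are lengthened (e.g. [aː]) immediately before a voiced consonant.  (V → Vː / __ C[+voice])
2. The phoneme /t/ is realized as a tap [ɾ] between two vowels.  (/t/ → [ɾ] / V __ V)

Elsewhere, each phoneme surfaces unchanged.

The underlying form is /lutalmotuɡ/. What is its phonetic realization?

/l/ (word-initial): no rule targets it → [l].
/u/ (between /l/ and /t/) is in the target of rule 1 but the environment (before a voiced consonant) is not met → [u].
/t/ meets the environment for rule 2 (between two vowels) → [ɾ].
/a/ (between /t/ and /l/): before a voiced consonant, so rule 1 applies → [aː].
/l/ (between /a/ and /m/): no rule targets it → [l].
/m/ stays [m].
/o/ (between /m/ and /t/): rule 1 targets it, but not before a voiced consonant → unchanged [o].
/t/ (between /o/ and /u/): between two vowels, so rule 2 applies → [ɾ].
/u/ — between /t/ and /ɡ/, before a voiced consonant — surfaces as [uː] (rule 1).
/ɡ/ — not in any rule's target class → [ɡ].

[luɾaːlmoɾuːɡ]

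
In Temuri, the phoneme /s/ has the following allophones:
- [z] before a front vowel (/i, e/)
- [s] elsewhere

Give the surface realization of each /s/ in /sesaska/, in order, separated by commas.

Occurrence 1 (position 1): before a front vowel (/i, e/) → [z].
Occurrence 2 (position 3): no conditioning environment matches → elsewhere allophone [s].
Occurrence 3 (position 5): no conditioning environment matches → elsewhere allophone [s].

[z], [s], [s]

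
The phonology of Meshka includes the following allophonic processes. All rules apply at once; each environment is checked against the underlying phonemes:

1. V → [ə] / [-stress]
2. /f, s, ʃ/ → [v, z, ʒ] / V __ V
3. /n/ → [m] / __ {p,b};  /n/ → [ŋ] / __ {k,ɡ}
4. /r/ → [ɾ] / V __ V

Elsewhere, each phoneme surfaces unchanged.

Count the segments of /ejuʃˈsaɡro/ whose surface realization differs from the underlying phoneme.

Segments that undergo a rule: /e/ → [ə] (rule 1); /u/ → [ə] (rule 1); /o/ → [ə] (rule 1).
All other segments surface unchanged.

3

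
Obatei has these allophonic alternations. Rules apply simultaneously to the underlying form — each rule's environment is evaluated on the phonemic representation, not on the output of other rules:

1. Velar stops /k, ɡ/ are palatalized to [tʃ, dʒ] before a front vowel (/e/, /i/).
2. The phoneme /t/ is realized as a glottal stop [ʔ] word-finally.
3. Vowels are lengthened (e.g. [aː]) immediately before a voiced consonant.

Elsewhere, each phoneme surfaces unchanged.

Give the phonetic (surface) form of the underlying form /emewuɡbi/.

/e/ (word-initial) occurs before a voiced consonant → [eː] by rule 3.
/m/ (between /e/ and /e/): no rule targets it → [m].
Rule 3 applies to /e/ (between /m/ and /w/: before a voiced consonant) → [eː].
/w/ stays [w].
/u/ (between /w/ and /ɡ/) occurs before a voiced consonant → [uː] by rule 3.
/ɡ/ (between /u/ and /b/): rule 1 targets it, but not before a front vowel → unchanged [ɡ].
/b/ (between /ɡ/ and /i/) is unaffected → [b].
/i/ — word-final; rule 3 does not apply here → [i].

[eːmeːwuːɡbi]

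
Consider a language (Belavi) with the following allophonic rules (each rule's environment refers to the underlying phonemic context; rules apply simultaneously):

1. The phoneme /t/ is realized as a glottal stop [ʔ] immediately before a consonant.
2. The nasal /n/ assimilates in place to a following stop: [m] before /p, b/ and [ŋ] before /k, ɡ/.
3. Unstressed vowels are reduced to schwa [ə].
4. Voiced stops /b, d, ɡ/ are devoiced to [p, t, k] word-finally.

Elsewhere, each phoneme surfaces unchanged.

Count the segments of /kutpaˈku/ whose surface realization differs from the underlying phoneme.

Segments that undergo a rule: /u/ → [ə] (rule 3); /t/ → [ʔ] (rule 1); /a/ → [ə] (rule 3).
All other segments surface unchanged.

3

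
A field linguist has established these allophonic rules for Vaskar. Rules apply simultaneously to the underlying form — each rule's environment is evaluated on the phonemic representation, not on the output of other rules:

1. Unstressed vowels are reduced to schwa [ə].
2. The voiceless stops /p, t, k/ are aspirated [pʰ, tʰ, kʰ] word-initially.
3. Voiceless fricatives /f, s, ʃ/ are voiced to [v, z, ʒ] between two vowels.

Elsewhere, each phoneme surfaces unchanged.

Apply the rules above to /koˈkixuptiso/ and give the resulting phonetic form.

/k/ (word-initial) occurs word-initially → [kʰ] by rule 2.
Rule 1 applies to /o/ (between /k/ and /k/: in an unstressed syllable) → [ə].
/k/ — between /o/ and /i/; rule 2 does not apply here → [k].
/i/ (between /k/ and /x/): rule 1 targets it, but not in an unstressed syllable → unchanged [i].
/x/ (between /i/ and /u/): no rule targets it → [x].
/u/ meets the environment for rule 1 (in an unstressed syllable) → [ə].
/p/ (between /u/ and /t/) fails the environment for rule 2, so it stays [p].
/t/ (between /p/ and /i/) fails the environment for rule 2, so it stays [t].
/i/ meets the environment for rule 1 (in an unstressed syllable) → [ə].
/s/ (between /i/ and /o/): between two vowels, so rule 3 applies → [z].
/o/ (word-final) occurs in an unstressed syllable → [ə] by rule 1.

[kʰəˈkixəptəzə]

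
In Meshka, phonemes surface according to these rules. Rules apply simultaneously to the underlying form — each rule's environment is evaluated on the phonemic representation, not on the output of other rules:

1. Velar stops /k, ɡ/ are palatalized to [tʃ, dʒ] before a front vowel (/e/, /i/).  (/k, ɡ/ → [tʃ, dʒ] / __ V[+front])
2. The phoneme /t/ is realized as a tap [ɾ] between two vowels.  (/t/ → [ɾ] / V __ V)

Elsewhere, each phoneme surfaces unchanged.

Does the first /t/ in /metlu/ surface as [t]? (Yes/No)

Yes

/t/ (between /e/ and /l/) is in the target of rule 2 but the environment (between two vowels) is not met → [t].
The actual realization is [t], which matches [t].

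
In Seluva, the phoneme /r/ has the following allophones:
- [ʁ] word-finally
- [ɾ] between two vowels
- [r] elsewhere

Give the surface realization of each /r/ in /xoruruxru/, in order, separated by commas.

[ɾ], [ɾ], [r]

Occurrence 1 (position 3): between two vowels → [ɾ].
Occurrence 2 (position 5): between two vowels → [ɾ].
Occurrence 3 (position 8): no conditioning environment matches → elsewhere allophone [r].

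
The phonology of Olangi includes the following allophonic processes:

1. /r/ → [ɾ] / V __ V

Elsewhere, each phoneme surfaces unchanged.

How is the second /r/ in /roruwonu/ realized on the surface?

[ɾ]

/r/ — between /o/ and /u/, between two vowels — surfaces as [ɾ] (rule 1).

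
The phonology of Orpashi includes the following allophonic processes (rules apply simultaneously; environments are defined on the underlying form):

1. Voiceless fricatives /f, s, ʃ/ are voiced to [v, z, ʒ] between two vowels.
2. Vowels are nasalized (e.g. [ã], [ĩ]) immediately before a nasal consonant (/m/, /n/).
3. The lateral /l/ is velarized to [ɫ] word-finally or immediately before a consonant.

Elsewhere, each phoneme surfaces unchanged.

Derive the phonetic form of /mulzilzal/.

/m/ — not in any rule's target class → [m].
/u/ (between /m/ and /l/) is in the target of rule 2 but the environment (before a nasal consonant) is not met → [u].
/l/ meets the environment for rule 3 (word-finally or immediately before a consonant) → [ɫ].
/z/ — not in any rule's target class → [z].
/i/ (between /z/ and /l/) is in the target of rule 2 but the environment (before a nasal consonant) is not met → [i].
/l/ (between /i/ and /z/): word-finally or immediately before a consonant, so rule 3 applies → [ɫ].
/z/ — not in any rule's target class → [z].
/a/ — between /z/ and /l/; rule 2 does not apply here → [a].
/l/ — word-final, word-finally or immediately before a consonant — surfaces as [ɫ] (rule 3).

[muɫziɫzaɫ]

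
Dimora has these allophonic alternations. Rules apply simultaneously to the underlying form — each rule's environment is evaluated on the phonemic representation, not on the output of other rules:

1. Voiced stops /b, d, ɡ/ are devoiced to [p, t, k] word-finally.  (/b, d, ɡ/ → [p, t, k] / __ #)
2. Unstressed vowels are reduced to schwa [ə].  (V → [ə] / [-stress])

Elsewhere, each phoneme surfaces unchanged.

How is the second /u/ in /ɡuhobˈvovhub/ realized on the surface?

[ə]

/u/ meets the environment for rule 2 (in an unstressed syllable) → [ə].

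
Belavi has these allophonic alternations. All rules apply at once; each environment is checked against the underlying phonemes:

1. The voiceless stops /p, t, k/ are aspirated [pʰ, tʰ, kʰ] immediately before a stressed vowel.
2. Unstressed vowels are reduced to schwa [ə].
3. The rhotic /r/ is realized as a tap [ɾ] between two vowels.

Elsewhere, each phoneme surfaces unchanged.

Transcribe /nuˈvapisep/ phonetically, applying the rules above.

/n/ stays [n].
/u/ meets the environment for rule 2 (in an unstressed syllable) → [ə].
/v/ (between /u/ and /a/): no rule targets it → [v].
/a/ (between /v/ and /p/) is in the target of rule 2 but the environment (in an unstressed syllable) is not met → [a].
/p/ — between /a/ and /i/; rule 1 does not apply here → [p].
/i/ meets the environment for rule 2 (in an unstressed syllable) → [ə].
/s/ (between /i/ and /e/): no rule targets it → [s].
Rule 2 applies to /e/ (between /s/ and /p/: in an unstressed syllable) → [ə].
/p/ — word-final; rule 1 does not apply here → [p].

[nəˈvapəsəp]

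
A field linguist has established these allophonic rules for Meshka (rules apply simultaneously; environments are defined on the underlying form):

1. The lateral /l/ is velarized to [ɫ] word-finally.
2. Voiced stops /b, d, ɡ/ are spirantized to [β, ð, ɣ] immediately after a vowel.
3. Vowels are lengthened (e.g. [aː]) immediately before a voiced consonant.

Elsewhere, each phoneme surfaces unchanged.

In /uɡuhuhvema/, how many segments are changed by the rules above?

3

Segments that undergo a rule: /u/ → [uː] (rule 3); /ɡ/ → [ɣ] (rule 2); /e/ → [eː] (rule 3).
All other segments surface unchanged.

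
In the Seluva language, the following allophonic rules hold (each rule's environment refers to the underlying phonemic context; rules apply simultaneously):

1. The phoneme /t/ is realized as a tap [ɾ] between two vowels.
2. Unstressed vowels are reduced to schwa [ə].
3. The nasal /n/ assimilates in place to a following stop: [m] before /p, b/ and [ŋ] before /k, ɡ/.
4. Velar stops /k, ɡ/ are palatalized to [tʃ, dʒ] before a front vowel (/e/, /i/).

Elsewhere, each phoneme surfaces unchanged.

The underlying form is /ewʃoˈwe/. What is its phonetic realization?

Rule 2 applies to /e/ (word-initial: in an unstressed syllable) → [ə].
/o/ (between /ʃ/ and /w/): in an unstressed syllable, so rule 2 applies → [ə].
/e/ (word-final): rule 2 targets it, but not in an unstressed syllable → unchanged [e].

[əwʃəˈwe]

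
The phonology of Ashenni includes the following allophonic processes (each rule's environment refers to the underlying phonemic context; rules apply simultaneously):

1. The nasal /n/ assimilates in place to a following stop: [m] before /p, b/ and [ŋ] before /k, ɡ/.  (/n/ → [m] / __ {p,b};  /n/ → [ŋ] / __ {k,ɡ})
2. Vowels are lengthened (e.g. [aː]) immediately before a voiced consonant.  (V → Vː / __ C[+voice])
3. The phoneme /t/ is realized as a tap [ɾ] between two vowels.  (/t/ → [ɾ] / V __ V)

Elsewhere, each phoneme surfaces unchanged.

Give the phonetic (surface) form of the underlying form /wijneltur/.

/w/ (word-initial): no rule targets it → [w].
Rule 2 applies to /i/ (between /w/ and /j/: before a voiced consonant) → [iː].
/j/ — not in any rule's target class → [j].
/n/ (between /j/ and /e/) is in the target of rule 1 but the environment (before a labial or velar stop) is not met → [n].
/e/ (between /n/ and /l/): before a voiced consonant, so rule 2 applies → [eː].
/l/ stays [l].
/t/ (between /l/ and /u/) is in the target of rule 3 but the environment (between two vowels) is not met → [t].
/u/ — between /t/ and /r/, before a voiced consonant — surfaces as [uː] (rule 2).
/r/ (word-final) is unaffected → [r].

[wiːjneːltuːr]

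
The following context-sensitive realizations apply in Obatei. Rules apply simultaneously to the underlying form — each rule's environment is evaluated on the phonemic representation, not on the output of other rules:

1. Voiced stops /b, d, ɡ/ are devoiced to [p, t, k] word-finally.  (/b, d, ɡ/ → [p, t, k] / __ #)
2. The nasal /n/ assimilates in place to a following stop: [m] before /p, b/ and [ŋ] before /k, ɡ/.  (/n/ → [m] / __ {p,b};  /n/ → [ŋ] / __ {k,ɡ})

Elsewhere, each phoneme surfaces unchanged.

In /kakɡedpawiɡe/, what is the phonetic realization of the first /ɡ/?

[ɡ]

/ɡ/ — between /k/ and /e/; rule 1 does not apply here → [ɡ].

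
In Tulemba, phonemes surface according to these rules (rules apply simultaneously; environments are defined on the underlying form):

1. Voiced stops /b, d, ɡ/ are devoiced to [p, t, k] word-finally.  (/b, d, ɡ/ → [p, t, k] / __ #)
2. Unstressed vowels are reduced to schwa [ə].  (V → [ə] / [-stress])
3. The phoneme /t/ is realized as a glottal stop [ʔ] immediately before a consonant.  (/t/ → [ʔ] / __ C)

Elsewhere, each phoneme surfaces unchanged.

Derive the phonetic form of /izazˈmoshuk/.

[əzəzˈmoshək]

/i/ (word-initial) occurs in an unstressed syllable → [ə] by rule 2.
/z/ — not in any rule's target class → [z].
/a/ — between /z/ and /z/, in an unstressed syllable — surfaces as [ə] (rule 2).
/z/ (between /a/ and /m/) is unaffected → [z].
/m/ stays [m].
/o/ (between /m/ and /s/): rule 2 targets it, but not in an unstressed syllable → unchanged [o].
/s/ (between /o/ and /h/): no rule targets it → [s].
/h/ — not in any rule's target class → [h].
/u/ meets the environment for rule 2 (in an unstressed syllable) → [ə].
/k/ (word-final): no rule targets it → [k].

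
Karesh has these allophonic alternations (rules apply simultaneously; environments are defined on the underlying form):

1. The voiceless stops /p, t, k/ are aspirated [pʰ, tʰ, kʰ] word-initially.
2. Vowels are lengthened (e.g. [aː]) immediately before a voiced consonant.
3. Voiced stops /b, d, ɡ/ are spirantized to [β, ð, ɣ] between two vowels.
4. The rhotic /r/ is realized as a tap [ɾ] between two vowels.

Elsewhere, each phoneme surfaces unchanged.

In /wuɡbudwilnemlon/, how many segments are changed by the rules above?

Segments that undergo a rule: /u/ → [uː] (rule 2); /u/ → [uː] (rule 2); /i/ → [iː] (rule 2); /e/ → [eː] (rule 2); /o/ → [oː] (rule 2).
All other segments surface unchanged.

5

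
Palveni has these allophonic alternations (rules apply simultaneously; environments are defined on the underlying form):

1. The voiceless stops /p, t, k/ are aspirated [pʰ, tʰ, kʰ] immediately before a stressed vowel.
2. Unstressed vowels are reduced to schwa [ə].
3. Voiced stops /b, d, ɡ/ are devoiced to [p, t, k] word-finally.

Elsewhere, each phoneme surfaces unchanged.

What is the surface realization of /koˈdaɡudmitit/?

[kəˈdaɡədmətət]

/k/ (word-initial) fails the environment for rule 1, so it stays [k].
/o/ meets the environment for rule 2 (in an unstressed syllable) → [ə].
/d/ (between /o/ and /a/) fails the environment for rule 3, so it stays [d].
/a/ (between /d/ and /ɡ/): rule 2 targets it, but not in an unstressed syllable → unchanged [a].
/ɡ/ (between /a/ and /u/): rule 3 targets it, but not word-finally → unchanged [ɡ].
/u/ (between /ɡ/ and /d/): in an unstressed syllable, so rule 2 applies → [ə].
/d/ (between /u/ and /m/) fails the environment for rule 3, so it stays [d].
/m/ (between /d/ and /i/): no rule targets it → [m].
/i/ meets the environment for rule 2 (in an unstressed syllable) → [ə].
/t/ (between /i/ and /i/) fails the environment for rule 1, so it stays [t].
/i/ (between /t/ and /t/) occurs in an unstressed syllable → [ə] by rule 2.
/t/ — word-final; rule 1 does not apply here → [t].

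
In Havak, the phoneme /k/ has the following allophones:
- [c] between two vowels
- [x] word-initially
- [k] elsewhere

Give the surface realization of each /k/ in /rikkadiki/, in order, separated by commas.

[k], [k], [c]

Occurrence 1 (position 3): no conditioning environment matches → elsewhere allophone [k].
Occurrence 2 (position 4): no conditioning environment matches → elsewhere allophone [k].
Occurrence 3 (position 8): between two vowels → [c].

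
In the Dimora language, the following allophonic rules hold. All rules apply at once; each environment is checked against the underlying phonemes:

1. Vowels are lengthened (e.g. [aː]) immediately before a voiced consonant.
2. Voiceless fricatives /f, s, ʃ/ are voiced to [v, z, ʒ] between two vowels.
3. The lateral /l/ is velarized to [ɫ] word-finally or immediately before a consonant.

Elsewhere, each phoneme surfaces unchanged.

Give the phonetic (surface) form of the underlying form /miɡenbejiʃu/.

/m/ (word-initial) is unaffected → [m].
Rule 1 applies to /i/ (between /m/ and /ɡ/: before a voiced consonant) → [iː].
/ɡ/ (between /i/ and /e/): no rule targets it → [ɡ].
/e/ (between /ɡ/ and /n/) occurs before a voiced consonant → [eː] by rule 1.
/n/ (between /e/ and /b/) is unaffected → [n].
/b/ stays [b].
/e/ meets the environment for rule 1 (before a voiced consonant) → [eː].
/j/ — not in any rule's target class → [j].
/i/ (between /j/ and /ʃ/): rule 1 targets it, but not before a voiced consonant → unchanged [i].
/ʃ/ — between /i/ and /u/, between two vowels — surfaces as [ʒ] (rule 2).
/u/ (word-final): rule 1 targets it, but not before a voiced consonant → unchanged [u].

[miːɡeːnbeːjiʒu]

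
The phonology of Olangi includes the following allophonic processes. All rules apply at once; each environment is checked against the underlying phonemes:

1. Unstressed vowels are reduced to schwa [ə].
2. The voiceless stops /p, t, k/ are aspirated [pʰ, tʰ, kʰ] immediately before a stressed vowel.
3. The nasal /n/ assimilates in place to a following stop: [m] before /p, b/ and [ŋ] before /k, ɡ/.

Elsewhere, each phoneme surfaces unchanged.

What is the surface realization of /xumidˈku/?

/u/ (between /x/ and /m/): in an unstressed syllable, so rule 1 applies → [ə].
/i/ — between /m/ and /d/, in an unstressed syllable — surfaces as [ə] (rule 1).
/k/ meets the environment for rule 2 (immediately before a stressed vowel) → [kʰ].
/u/ (word-final) is in the target of rule 1 but the environment (in an unstressed syllable) is not met → [u].

[xəmədˈkʰu]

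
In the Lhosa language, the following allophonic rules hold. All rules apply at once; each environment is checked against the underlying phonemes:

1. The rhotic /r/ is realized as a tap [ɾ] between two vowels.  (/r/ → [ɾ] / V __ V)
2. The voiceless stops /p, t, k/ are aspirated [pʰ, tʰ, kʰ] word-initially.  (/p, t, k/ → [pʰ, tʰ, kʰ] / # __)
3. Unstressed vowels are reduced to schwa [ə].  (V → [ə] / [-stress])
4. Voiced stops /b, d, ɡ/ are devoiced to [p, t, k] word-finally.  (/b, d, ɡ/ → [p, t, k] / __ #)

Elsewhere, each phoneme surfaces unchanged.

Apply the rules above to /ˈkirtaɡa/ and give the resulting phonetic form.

/k/ meets the environment for rule 2 (word-initially) → [kʰ].
/i/ (between /k/ and /r/) fails the environment for rule 3, so it stays [i].
/r/ (between /i/ and /t/) is in the target of rule 1 but the environment (between two vowels) is not met → [r].
/t/ (between /r/ and /a/) fails the environment for rule 2, so it stays [t].
Rule 3 applies to /a/ (between /t/ and /ɡ/: in an unstressed syllable) → [ə].
/ɡ/ (between /a/ and /a/) fails the environment for rule 4, so it stays [ɡ].
/a/ (word-final): in an unstressed syllable, so rule 3 applies → [ə].

[ˈkʰirtəɡə]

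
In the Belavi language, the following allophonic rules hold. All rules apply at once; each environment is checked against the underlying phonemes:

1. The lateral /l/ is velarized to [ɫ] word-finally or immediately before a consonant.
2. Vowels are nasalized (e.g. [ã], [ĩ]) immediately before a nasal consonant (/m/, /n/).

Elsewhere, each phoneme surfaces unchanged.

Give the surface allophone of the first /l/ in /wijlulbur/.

[l]

/l/ (between /j/ and /u/): rule 1 targets it, but not word-finally or immediately before a consonant → unchanged [l].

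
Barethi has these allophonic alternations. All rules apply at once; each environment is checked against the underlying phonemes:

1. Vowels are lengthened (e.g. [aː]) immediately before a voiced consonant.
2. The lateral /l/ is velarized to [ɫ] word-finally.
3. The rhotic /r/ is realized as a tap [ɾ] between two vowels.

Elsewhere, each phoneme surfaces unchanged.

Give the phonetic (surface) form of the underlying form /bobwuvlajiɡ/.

/b/ stays [b].
/o/ (between /b/ and /b/) occurs before a voiced consonant → [oː] by rule 1.
/b/ (between /o/ and /w/) is unaffected → [b].
/w/ stays [w].
/u/ — between /w/ and /v/, before a voiced consonant — surfaces as [uː] (rule 1).
/v/ (between /u/ and /l/): no rule targets it → [v].
/l/ — between /v/ and /a/; rule 2 does not apply here → [l].
Rule 1 applies to /a/ (between /l/ and /j/: before a voiced consonant) → [aː].
/j/ — not in any rule's target class → [j].
/i/ — between /j/ and /ɡ/, before a voiced consonant — surfaces as [iː] (rule 1).
/ɡ/ (word-final): no rule targets it → [ɡ].

[boːbwuːvlaːjiːɡ]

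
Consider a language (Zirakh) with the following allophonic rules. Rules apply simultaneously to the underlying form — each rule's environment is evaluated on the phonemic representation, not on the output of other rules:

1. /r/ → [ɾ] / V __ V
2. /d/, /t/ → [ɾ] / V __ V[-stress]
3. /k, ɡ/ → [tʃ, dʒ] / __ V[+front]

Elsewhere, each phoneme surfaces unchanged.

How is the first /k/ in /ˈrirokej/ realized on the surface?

Rule 3 applies to /k/ (between /o/ and /e/: before a front vowel) → [tʃ].

[tʃ]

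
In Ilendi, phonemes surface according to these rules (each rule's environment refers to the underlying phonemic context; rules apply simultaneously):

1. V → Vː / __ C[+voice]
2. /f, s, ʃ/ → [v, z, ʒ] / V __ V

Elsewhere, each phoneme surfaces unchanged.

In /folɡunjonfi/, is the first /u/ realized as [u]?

No

Rule 1 applies to /u/ (between /ɡ/ and /n/: before a voiced consonant) → [uː].
The actual realization is [uː], not [u].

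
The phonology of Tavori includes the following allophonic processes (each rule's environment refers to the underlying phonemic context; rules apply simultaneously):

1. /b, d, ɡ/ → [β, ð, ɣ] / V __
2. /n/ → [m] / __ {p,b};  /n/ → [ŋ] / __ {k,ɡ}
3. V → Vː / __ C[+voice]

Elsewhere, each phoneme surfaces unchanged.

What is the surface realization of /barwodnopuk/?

[baːrwoːðnopuk]

/b/ (word-initial): rule 1 targets it, but not immediately after a vowel → unchanged [b].
Rule 3 applies to /a/ (between /b/ and /r/: before a voiced consonant) → [aː].
/r/ stays [r].
/w/ stays [w].
/o/ — between /w/ and /d/, before a voiced consonant — surfaces as [oː] (rule 3).
/d/ (between /o/ and /n/) occurs immediately after a vowel → [ð] by rule 1.
/n/ (between /d/ and /o/) fails the environment for rule 2, so it stays [n].
/o/ (between /n/ and /p/) is in the target of rule 3 but the environment (before a voiced consonant) is not met → [o].
/p/ stays [p].
/u/ (between /p/ and /k/) fails the environment for rule 3, so it stays [u].
/k/ stays [k].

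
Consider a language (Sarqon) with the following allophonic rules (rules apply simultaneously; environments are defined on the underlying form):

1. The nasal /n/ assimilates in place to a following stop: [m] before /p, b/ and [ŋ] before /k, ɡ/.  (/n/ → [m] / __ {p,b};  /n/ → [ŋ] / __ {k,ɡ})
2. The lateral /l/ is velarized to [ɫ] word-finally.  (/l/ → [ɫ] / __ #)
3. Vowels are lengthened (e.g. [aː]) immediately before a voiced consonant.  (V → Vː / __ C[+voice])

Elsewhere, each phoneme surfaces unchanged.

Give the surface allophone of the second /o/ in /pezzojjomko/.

[oː]

/o/ (between /j/ and /m/): before a voiced consonant, so rule 3 applies → [oː].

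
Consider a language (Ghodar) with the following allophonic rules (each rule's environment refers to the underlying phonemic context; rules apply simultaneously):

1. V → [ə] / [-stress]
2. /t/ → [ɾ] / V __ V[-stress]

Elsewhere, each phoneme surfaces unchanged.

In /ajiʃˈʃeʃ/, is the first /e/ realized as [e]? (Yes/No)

Yes

/e/ (between /ʃ/ and /ʃ/): rule 1 targets it, but not in an unstressed syllable → unchanged [e].
The actual realization is [e], which matches [e].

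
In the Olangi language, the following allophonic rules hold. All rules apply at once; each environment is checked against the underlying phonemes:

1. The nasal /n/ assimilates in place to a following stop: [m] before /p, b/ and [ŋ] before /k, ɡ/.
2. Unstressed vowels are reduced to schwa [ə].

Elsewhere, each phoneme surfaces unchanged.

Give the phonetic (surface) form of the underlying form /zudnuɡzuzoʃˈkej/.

/u/ (between /z/ and /d/) occurs in an unstressed syllable → [ə] by rule 2.
/n/ (between /d/ and /u/) fails the environment for rule 1, so it stays [n].
/u/ (between /n/ and /ɡ/): in an unstressed syllable, so rule 2 applies → [ə].
/u/ meets the environment for rule 2 (in an unstressed syllable) → [ə].
Rule 2 applies to /o/ (between /z/ and /ʃ/: in an unstressed syllable) → [ə].
/e/ (between /k/ and /j/): rule 2 targets it, but not in an unstressed syllable → unchanged [e].

[zədnəɡzəzəʃˈkej]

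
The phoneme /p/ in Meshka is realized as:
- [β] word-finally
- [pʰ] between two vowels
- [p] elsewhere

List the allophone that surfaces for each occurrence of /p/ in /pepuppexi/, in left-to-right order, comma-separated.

Occurrence 1 (position 1): no conditioning environment matches → elsewhere allophone [p].
Occurrence 2 (position 3): between two vowels → [pʰ].
Occurrence 3 (position 5): no conditioning environment matches → elsewhere allophone [p].
Occurrence 4 (position 6): no conditioning environment matches → elsewhere allophone [p].

[p], [pʰ], [p], [p]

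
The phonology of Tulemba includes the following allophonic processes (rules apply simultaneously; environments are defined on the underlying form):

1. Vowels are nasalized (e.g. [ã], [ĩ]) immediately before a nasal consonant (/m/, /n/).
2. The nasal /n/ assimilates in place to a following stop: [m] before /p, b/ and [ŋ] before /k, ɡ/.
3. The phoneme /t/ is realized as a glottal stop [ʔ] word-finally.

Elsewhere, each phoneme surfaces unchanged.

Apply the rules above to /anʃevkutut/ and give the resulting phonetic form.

/a/ (word-initial) occurs before a nasal consonant → [ã] by rule 1.
/n/ — between /a/ and /ʃ/; rule 2 does not apply here → [n].
/ʃ/ stays [ʃ].
/e/ (between /ʃ/ and /v/) is in the target of rule 1 but the environment (before a nasal consonant) is not met → [e].
/v/ stays [v].
/k/ stays [k].
/u/ (between /k/ and /t/): rule 1 targets it, but not before a nasal consonant → unchanged [u].
/t/ — between /u/ and /u/; rule 3 does not apply here → [t].
/u/ (between /t/ and /t/) is in the target of rule 1 but the environment (before a nasal consonant) is not met → [u].
/t/ meets the environment for rule 3 (word-finally) → [ʔ].

[ãnʃevkutuʔ]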